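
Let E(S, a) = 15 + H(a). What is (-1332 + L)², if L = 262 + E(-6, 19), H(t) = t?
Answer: 1073296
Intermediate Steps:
E(S, a) = 15 + a
L = 296 (L = 262 + (15 + 19) = 262 + 34 = 296)
(-1332 + L)² = (-1332 + 296)² = (-1036)² = 1073296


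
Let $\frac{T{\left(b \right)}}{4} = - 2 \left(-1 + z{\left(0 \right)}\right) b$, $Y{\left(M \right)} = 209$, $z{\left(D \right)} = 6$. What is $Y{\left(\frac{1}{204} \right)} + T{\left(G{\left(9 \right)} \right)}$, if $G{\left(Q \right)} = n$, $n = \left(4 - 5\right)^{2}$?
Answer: $169$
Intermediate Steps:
$n = 1$ ($n = \left(-1\right)^{2} = 1$)
$G{\left(Q \right)} = 1$
$T{\left(b \right)} = - 40 b$ ($T{\left(b \right)} = 4 - 2 \left(-1 + 6\right) b = 4 \left(-2\right) 5 b = 4 \left(- 10 b\right) = - 40 b$)
$Y{\left(\frac{1}{204} \right)} + T{\left(G{\left(9 \right)} \right)} = 209 - 40 = 169$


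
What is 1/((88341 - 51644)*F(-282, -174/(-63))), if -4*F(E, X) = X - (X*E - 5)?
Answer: -84/606197743 ≈ -1.3857e-7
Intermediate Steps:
F(E, X) = -5/4 - X/4 + E*X/4 (F(E, X) = -(X - (X*E - 5))/4 = -(X - (E*X - 5))/4 = -(X - (-5 + E*X))/4 = -(X + (5 - E*X))/4 = -(5 + X - E*X)/4 = -5/4 - X/4 + E*X/4)
1/((88341 - 51644)*F(-282, -174/(-63))) = 1/((88341 - 51644)*(-5/4 - (-87)/(2*(-63)) + (1/4)*(-282)*(-174/(-63)))) = 1/(36697*(-5/4 - (-87)*(-1)/(2*63) + (1/4)*(-282)*(-174*(-1/63)))) = 1/(36697*(-5/4 - 1/4*58/21 + (1/4)*(-282)*(58/21))) = 1/(36697*(-5/4 - 29/42 - 1363/7)) = 1/(36697*(-16519/84)) = (1/36697)*(-84/16519) = -84/606197743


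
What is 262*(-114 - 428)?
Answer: -142004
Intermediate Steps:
262*(-114 - 428) = 262*(-542) = -142004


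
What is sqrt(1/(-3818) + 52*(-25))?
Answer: 3*I*sqrt(2105585002)/3818 ≈ 36.056*I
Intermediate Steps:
sqrt(1/(-3818) + 52*(-25)) = sqrt(-1/3818 - 1300) = sqrt(-4963401/3818) = 3*I*sqrt(2105585002)/3818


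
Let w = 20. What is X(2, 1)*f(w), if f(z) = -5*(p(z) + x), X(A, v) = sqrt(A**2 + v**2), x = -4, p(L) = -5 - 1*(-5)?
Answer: 20*sqrt(5) ≈ 44.721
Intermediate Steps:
p(L) = 0 (p(L) = -5 + 5 = 0)
f(z) = 20 (f(z) = -5*(0 - 4) = -5*(-4) = 20)
X(2, 1)*f(w) = sqrt(2**2 + 1**2)*20 = sqrt(4 + 1)*20 = sqrt(5)*20 = 20*sqrt(5)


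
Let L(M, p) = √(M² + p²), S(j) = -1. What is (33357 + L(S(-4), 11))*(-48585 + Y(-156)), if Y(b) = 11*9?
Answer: -1617347502 - 48486*√122 ≈ -1.6179e+9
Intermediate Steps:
Y(b) = 99
(33357 + L(S(-4), 11))*(-48585 + Y(-156)) = (33357 + √((-1)² + 11²))*(-48585 + 99) = (33357 + √(1 + 121))*(-48486) = (33357 + √122)*(-48486) = -1617347502 - 48486*√122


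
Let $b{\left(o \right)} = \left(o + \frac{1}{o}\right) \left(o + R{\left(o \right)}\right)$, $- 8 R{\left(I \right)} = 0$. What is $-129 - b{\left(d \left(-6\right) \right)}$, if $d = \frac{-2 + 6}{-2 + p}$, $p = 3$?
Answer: $-706$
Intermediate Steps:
$R{\left(I \right)} = 0$ ($R{\left(I \right)} = \left(- \frac{1}{8}\right) 0 = 0$)
$d = 4$ ($d = \frac{-2 + 6}{-2 + 3} = \frac{4}{1} = 4 \cdot 1 = 4$)
$b{\left(o \right)} = o \left(o + \frac{1}{o}\right)$ ($b{\left(o \right)} = \left(o + \frac{1}{o}\right) \left(o + 0\right) = \left(o + \frac{1}{o}\right) o = o \left(o + \frac{1}{o}\right)$)
$-129 - b{\left(d \left(-6\right) \right)} = -129 - \left(1 + \left(4 \left(-6\right)\right)^{2}\right) = -129 - \left(1 + \left(-24\right)^{2}\right) = -129 - \left(1 + 576\right) = -129 - 577 = -706$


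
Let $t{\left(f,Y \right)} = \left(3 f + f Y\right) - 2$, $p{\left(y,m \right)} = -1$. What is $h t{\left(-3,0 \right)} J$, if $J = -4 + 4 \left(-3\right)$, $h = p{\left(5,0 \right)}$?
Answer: $-176$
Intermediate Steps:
$t{\left(f,Y \right)} = -2 + 3 f + Y f$ ($t{\left(f,Y \right)} = \left(3 f + Y f\right) - 2 = -2 + 3 f + Y f$)
$h = -1$
$J = -16$ ($J = -4 - 12 = -16$)
$h t{\left(-3,0 \right)} J = - (-2 + 3 \left(-3\right) + 0 \left(-3\right)) \left(-16\right) = - (-2 - 9 + 0) \left(-16\right) = \left(-1\right) \left(-11\right) \left(-16\right) = 11 \left(-16\right) = -176$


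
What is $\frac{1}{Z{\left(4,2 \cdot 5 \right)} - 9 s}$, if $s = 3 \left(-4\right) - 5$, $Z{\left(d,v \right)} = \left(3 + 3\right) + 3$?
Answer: $\frac{1}{162} \approx 0.0061728$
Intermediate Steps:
$Z{\left(d,v \right)} = 9$ ($Z{\left(d,v \right)} = 6 + 3 = 9$)
$s = -17$ ($s = -12 - 5 = -17$)
$\frac{1}{Z{\left(4,2 \cdot 5 \right)} - 9 s} = \frac{1}{9 - -153} = \frac{1}{9 + 153} = \frac{1}{162}$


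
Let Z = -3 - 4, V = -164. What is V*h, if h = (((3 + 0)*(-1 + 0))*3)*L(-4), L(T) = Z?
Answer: -10332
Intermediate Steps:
Z = -7
L(T) = -7
h = 63 (h = (((3 + 0)*(-1 + 0))*3)*(-7) = ((3*(-1))*3)*(-7) = -3*3*(-7) = -9*(-7) = 63)
V*h = -164*63 = -10332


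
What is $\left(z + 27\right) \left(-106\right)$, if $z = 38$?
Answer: $-6890$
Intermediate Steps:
$\left(z + 27\right) \left(-106\right) = \left(38 + 27\right) \left(-106\right) = 65 \left(-106\right) = -6890$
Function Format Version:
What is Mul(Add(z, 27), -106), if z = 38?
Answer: -6890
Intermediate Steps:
Mul(Add(z, 27), -106) = Mul(Add(38, 27), -106) = Mul(65, -106) = -6890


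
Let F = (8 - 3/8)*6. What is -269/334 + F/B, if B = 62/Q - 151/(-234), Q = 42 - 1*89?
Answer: -85024249/1237637 ≈ -68.699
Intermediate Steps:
Q = -47 (Q = 42 - 89 = -47)
F = 183/4 (F = (8 - 3*⅛)*6 = (8 - 3/8)*6 = (61/8)*6 = 183/4 ≈ 45.750)
B = -7411/10998 (B = 62/(-47) - 151/(-234) = 62*(-1/47) - 151*(-1/234) = -62/47 + 151/234 = -7411/10998 ≈ -0.67385)
-269/334 + F/B = -269/334 + 183/(4*(-7411/10998)) = -269*1/334 + (183/4)*(-10998/7411) = -269/334 - 1006317/14822 = -85024249/1237637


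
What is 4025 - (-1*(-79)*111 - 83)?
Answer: -4661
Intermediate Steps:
4025 - (-1*(-79)*111 - 83) = 4025 - (79*111 - 83) = 4025 - (8769 - 83) = 4025 - 1*8686 = 4025 - 8686 = -4661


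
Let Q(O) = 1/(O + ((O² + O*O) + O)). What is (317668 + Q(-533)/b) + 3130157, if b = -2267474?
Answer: 4433598559073283599/1285911715088 ≈ 3.4478e+6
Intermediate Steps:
Q(O) = 1/(2*O + 2*O²) (Q(O) = 1/(O + ((O² + O²) + O)) = 1/(O + (2*O² + O)) = 1/(O + (O + 2*O²)) = 1/(2*O + 2*O²))
(317668 + Q(-533)/b) + 3130157 = (317668 + ((½)/(-533*(1 - 533)))/(-2267474)) + 3130157 = (317668 + ((½)*(-1/533)/(-532))*(-1/2267474)) + 3130157 = (317668 + ((½)*(-1/533)*(-1/532))*(-1/2267474)) + 3130157 = (317668 + (1/567112)*(-1/2267474)) + 3130157 = (317668 - 1/1285911715088) + 3130157 = 408493002708574783/1285911715088 + 3130157 = 4433598559073283599/1285911715088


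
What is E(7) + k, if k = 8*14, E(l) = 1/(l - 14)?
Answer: 783/7 ≈ 111.86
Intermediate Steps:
E(l) = 1/(-14 + l)
k = 112
E(7) + k = 1/(-14 + 7) + 112 = 1/(-7) + 112 = -⅐ + 112 = 783/7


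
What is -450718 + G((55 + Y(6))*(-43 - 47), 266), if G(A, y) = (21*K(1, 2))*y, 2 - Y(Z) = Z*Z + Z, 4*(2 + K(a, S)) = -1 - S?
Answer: -932159/2 ≈ -4.6608e+5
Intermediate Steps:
K(a, S) = -9/4 - S/4 (K(a, S) = -2 + (-1 - S)/4 = -2 + (-¼ - S/4) = -9/4 - S/4)
Y(Z) = 2 - Z - Z² (Y(Z) = 2 - (Z*Z + Z) = 2 - (Z² + Z) = 2 - (Z + Z²) = 2 + (-Z - Z²) = 2 - Z - Z²)
G(A, y) = -231*y/4 (G(A, y) = (21*(-9/4 - ¼*2))*y = (21*(-9/4 - ½))*y = (21*(-11/4))*y = -231*y/4)
-450718 + G((55 + Y(6))*(-43 - 47), 266) = -450718 - 231/4*266 = -450718 - 30723/2 = -932159/2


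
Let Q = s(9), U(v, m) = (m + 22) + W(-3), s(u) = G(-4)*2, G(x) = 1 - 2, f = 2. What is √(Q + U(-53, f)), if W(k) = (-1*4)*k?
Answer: √34 ≈ 5.8309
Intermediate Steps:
W(k) = -4*k
G(x) = -1
s(u) = -2 (s(u) = -1*2 = -2)
U(v, m) = 34 + m (U(v, m) = (m + 22) - 4*(-3) = (22 + m) + 12 = 34 + m)
Q = -2
√(Q + U(-53, f)) = √(-2 + (34 + 2)) = √(-2 + 36) = √34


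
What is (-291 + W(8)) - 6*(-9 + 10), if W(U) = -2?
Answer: -299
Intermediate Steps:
(-291 + W(8)) - 6*(-9 + 10) = (-291 - 2) - 6*(-9 + 10) = -293 - 6*1 = -293 - 6 = -299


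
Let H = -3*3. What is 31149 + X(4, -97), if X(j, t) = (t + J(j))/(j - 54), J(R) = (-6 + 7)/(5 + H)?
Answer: 6230189/200 ≈ 31151.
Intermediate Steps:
H = -9
J(R) = -¼ (J(R) = (-6 + 7)/(5 - 9) = 1/(-4) = 1*(-¼) = -¼)
X(j, t) = (-¼ + t)/(-54 + j) (X(j, t) = (t - ¼)/(j - 54) = (-¼ + t)/(-54 + j))
31149 + X(4, -97) = 31149 + (-¼ - 97)/(-54 + 4) = 31149 - 389/4/(-50) = 31149 - 1/50*(-389/4) = 31149 + 389/200 = 6230189/200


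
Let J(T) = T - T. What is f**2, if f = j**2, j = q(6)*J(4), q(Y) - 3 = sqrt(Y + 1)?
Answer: 0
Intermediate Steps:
J(T) = 0
q(Y) = 3 + sqrt(1 + Y) (q(Y) = 3 + sqrt(Y + 1) = 3 + sqrt(1 + Y))
j = 0 (j = (3 + sqrt(1 + 6))*0 = (3 + sqrt(7))*0 = 0)
f = 0 (f = 0**2 = 0)
f**2 = 0**2 = 0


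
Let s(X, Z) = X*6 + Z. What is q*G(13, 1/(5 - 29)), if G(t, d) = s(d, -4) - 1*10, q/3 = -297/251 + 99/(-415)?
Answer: 6331446/104165 ≈ 60.783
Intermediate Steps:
s(X, Z) = Z + 6*X (s(X, Z) = 6*X + Z = Z + 6*X)
q = -444312/104165 (q = 3*(-297/251 + 99/(-415)) = 3*(-297*1/251 + 99*(-1/415)) = 3*(-297/251 - 99/415) = 3*(-148104/104165) = -444312/104165 ≈ -4.2655)
G(t, d) = -14 + 6*d (G(t, d) = (-4 + 6*d) - 1*10 = (-4 + 6*d) - 10 = -14 + 6*d)
q*G(13, 1/(5 - 29)) = -444312*(-14 + 6/(5 - 29))/104165 = -444312*(-14 + 6/(-24))/104165 = -444312*(-14 + 6*(-1/24))/104165 = -444312*(-14 - ¼)/104165 = -444312/104165*(-57/4) = 6331446/104165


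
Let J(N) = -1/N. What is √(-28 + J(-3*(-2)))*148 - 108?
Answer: -108 + 962*I*√6/3 ≈ -108.0 + 785.47*I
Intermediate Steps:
√(-28 + J(-3*(-2)))*148 - 108 = √(-28 - 1/((-3*(-2))))*148 - 108 = √(-28 - 1/6)*148 - 108 = √(-28 - 1*⅙)*148 - 108 = √(-28 - ⅙)*148 - 108 = √(-169/6)*148 - 108 = (13*I*√6/6)*148 - 108 = 962*I*√6/3 - 108 = -108 + 962*I*√6/3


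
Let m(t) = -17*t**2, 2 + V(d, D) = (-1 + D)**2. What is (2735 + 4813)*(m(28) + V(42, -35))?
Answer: -90832632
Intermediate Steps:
V(d, D) = -2 + (-1 + D)**2
(2735 + 4813)*(m(28) + V(42, -35)) = (2735 + 4813)*(-17*28**2 + (-2 + (-1 - 35)**2)) = 7548*(-17*784 + (-2 + (-36)**2)) = 7548*(-13328 + (-2 + 1296)) = 7548*(-13328 + 1294) = 7548*(-12034) = -90832632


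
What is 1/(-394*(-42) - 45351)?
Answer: -1/28803 ≈ -3.4719e-5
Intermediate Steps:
1/(-394*(-42) - 45351) = 1/(16548 - 45351) = 1/(-28803) = -1/28803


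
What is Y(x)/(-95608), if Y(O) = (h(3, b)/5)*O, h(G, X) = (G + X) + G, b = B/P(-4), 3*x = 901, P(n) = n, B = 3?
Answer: -371/112480 ≈ -0.0032984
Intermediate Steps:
x = 901/3 (x = (⅓)*901 = 901/3 ≈ 300.33)
b = -¾ (b = 3/(-4) = 3*(-¼) = -¾ ≈ -0.75000)
h(G, X) = X + 2*G
Y(O) = 21*O/20 (Y(O) = ((-¾ + 2*3)/5)*O = ((-¾ + 6)*(⅕))*O = ((21/4)*(⅕))*O = 21*O/20)
Y(x)/(-95608) = ((21/20)*(901/3))/(-95608) = (6307/20)*(-1/95608) = -371/112480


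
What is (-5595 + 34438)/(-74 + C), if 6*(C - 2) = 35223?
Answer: 57686/11597 ≈ 4.9742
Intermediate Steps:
C = 11745/2 (C = 2 + (⅙)*35223 = 2 + 11741/2 = 11745/2 ≈ 5872.5)
(-5595 + 34438)/(-74 + C) = (-5595 + 34438)/(-74 + 11745/2) = 28843/(11597/2) = 28843*(2/11597) = 57686/11597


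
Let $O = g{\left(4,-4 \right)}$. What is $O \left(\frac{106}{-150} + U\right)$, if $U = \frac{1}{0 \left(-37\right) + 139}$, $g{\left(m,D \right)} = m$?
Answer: $- \frac{29168}{10425} \approx -2.7979$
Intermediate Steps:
$O = 4$
$U = \frac{1}{139}$ ($U = \frac{1}{0 + 139} = \frac{1}{139} \approx 0.0071942$)
$O \left(\frac{106}{-150} + U\right) = 4 \left(\frac{106}{-150} + \frac{1}{139}\right) = 4 \left(106 \left(- \frac{1}{150}\right) + \frac{1}{139}\right) = 4 \left(- \frac{53}{75} + \frac{1}{139}\right) = 4 \left(- \frac{7292}{10425}\right) = - \frac{29168}{10425}$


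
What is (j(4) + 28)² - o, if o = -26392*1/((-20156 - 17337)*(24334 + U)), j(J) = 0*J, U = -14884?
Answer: 138889056004/177154425 ≈ 784.00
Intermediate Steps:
j(J) = 0
o = 13196/177154425 (o = -26392*1/((-20156 - 17337)*(24334 - 14884)) = -26392/((-37493*9450)) = -26392/(-354308850) = -26392*(-1/354308850) = 13196/177154425 ≈ 7.4489e-5)
(j(4) + 28)² - o = (0 + 28)² - 1*13196/177154425 = 28² - 13196/177154425 = 784 - 13196/177154425 = 138889056004/177154425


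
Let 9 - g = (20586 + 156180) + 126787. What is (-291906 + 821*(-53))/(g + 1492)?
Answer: 335419/302052 ≈ 1.1105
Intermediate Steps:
g = -303544 (g = 9 - ((20586 + 156180) + 126787) = 9 - (176766 + 126787) = 9 - 1*303553 = 9 - 303553 = -303544)
(-291906 + 821*(-53))/(g + 1492) = (-291906 + 821*(-53))/(-303544 + 1492) = (-291906 - 43513)/(-302052) = -335419*(-1/302052) = 335419/302052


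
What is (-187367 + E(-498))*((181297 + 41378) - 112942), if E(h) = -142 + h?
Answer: -20630572131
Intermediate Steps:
(-187367 + E(-498))*((181297 + 41378) - 112942) = (-187367 + (-142 - 498))*((181297 + 41378) - 112942) = (-187367 - 640)*(222675 - 112942) = -188007*109733 = -20630572131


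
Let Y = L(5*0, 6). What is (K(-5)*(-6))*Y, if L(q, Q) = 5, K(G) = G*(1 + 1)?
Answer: 300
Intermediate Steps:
K(G) = 2*G (K(G) = G*2 = 2*G)
Y = 5
(K(-5)*(-6))*Y = ((2*(-5))*(-6))*5 = -10*(-6)*5 = 60*5 = 300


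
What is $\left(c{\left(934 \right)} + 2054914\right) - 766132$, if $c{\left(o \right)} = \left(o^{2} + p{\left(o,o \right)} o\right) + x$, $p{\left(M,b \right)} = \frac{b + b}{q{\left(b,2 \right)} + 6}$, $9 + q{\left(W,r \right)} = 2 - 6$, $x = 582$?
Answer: $\frac{13387328}{7} \approx 1.9125 \cdot 10^{6}$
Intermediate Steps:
$q{\left(W,r \right)} = -13$ ($q{\left(W,r \right)} = -9 + \left(2 - 6\right) = -9 - 4 = -13$)
$p{\left(M,b \right)} = - \frac{2 b}{7}$ ($p{\left(M,b \right)} = \frac{b + b}{-13 + 6} = \frac{2 b}{-7} = 2 b \left(- \frac{1}{7}\right) = - \frac{2 b}{7}$)
$c{\left(o \right)} = 582 + \frac{5 o^{2}}{7}$ ($c{\left(o \right)} = \left(o^{2} + - \frac{2 o}{7} o\right) + 582 = \left(o^{2} - \frac{2 o^{2}}{7}\right) + 582 = \frac{5 o^{2}}{7} + 582 = 582 + \frac{5 o^{2}}{7}$)
$\left(c{\left(934 \right)} + 2054914\right) - 766132 = \left(\left(582 + \frac{5 \cdot 934^{2}}{7}\right) + 2054914\right) - 766132 = \left(\left(582 + \frac{5}{7} \cdot 872356\right) + 2054914\right) - 766132 = \left(\left(582 + \frac{4361780}{7}\right) + 2054914\right) - 766132 = \left(\frac{4365854}{7} + 2054914\right) - 766132 = \frac{18750252}{7} - 766132 = \frac{13387328}{7}$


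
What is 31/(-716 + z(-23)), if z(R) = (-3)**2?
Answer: -31/707 ≈ -0.043847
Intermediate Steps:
z(R) = 9
31/(-716 + z(-23)) = 31/(-716 + 9) = 31/(-707) = -1/707*31 = -31/707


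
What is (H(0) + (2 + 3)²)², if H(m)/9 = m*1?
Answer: 625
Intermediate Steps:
H(m) = 9*m (H(m) = 9*(m*1) = 9*m)
(H(0) + (2 + 3)²)² = (9*0 + (2 + 3)²)² = (0 + 5²)² = (0 + 25)² = 25² = 625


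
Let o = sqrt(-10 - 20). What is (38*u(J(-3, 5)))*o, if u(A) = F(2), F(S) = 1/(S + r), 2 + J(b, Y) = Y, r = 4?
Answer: 19*I*sqrt(30)/3 ≈ 34.689*I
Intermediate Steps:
J(b, Y) = -2 + Y
F(S) = 1/(4 + S) (F(S) = 1/(S + 4) = 1/(4 + S))
u(A) = 1/6 (u(A) = 1/(4 + 2) = 1/6)
o = I*sqrt(30) (o = sqrt(-30) = I*sqrt(30) ≈ 5.4772*I)
(38*u(J(-3, 5)))*o = (38*(1/6))*(I*sqrt(30)) = 19*(I*sqrt(30))/3 = 19*I*sqrt(30)/3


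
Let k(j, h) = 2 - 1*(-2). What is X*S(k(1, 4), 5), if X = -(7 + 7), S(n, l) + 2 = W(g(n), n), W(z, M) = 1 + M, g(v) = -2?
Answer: -42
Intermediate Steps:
k(j, h) = 4 (k(j, h) = 2 + 2 = 4)
S(n, l) = -1 + n (S(n, l) = -2 + (1 + n) = -1 + n)
X = -14 (X = -1*14 = -14)
X*S(k(1, 4), 5) = -14*(-1 + 4) = -14*3 = -42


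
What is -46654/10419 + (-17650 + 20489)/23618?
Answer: -1072294631/246075942 ≈ -4.3576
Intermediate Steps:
-46654/10419 + (-17650 + 20489)/23618 = -46654*1/10419 + 2839*(1/23618) = -46654/10419 + 2839/23618 = -1072294631/246075942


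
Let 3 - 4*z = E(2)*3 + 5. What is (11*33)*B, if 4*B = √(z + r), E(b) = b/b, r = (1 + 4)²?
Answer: 363*√95/8 ≈ 442.26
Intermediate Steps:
r = 25 (r = 5² = 25)
E(b) = 1
z = -5/4 (z = ¾ - (1*3 + 5)/4 = ¾ - (3 + 5)/4 = ¾ - ¼*8 = ¾ - 2 = -5/4 ≈ -1.2500)
B = √95/8 (B = √(-5/4 + 25)/4 = √(95/4)/4 = (√95/2)/4 = √95/8 ≈ 1.2183)
(11*33)*B = (11*33)*(√95/8) = 363*(√95/8) = 363*√95/8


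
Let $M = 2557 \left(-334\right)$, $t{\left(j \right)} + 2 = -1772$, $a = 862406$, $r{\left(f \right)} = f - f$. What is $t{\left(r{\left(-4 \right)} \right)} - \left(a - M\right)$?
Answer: $-1718218$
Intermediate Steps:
$r{\left(f \right)} = 0$
$t{\left(j \right)} = -1774$ ($t{\left(j \right)} = -2 - 1772 = -1774$)
$M = -854038$
$t{\left(r{\left(-4 \right)} \right)} - \left(a - M\right) = -1774 - \left(862406 - -854038\right) = -1774 - \left(862406 + 854038\right) = -1774 - 1716444 = -1718218$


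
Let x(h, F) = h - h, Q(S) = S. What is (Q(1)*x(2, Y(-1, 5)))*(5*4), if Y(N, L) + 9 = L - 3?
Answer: 0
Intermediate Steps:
Y(N, L) = -12 + L (Y(N, L) = -9 + (L - 3) = -9 + (-3 + L) = -12 + L)
x(h, F) = 0
(Q(1)*x(2, Y(-1, 5)))*(5*4) = (1*0)*(5*4) = 0*20 = 0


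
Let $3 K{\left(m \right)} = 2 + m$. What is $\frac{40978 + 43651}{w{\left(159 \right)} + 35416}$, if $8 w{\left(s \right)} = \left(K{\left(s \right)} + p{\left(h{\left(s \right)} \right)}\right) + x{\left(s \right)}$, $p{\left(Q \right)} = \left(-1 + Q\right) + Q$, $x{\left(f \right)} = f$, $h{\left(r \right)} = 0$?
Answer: $\frac{2031096}{850619} \approx 2.3878$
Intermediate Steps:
$K{\left(m \right)} = \frac{2}{3} + \frac{m}{3}$ ($K{\left(m \right)} = \frac{2 + m}{3} = \frac{2}{3} + \frac{m}{3}$)
$p{\left(Q \right)} = -1 + 2 Q$
$w{\left(s \right)} = - \frac{1}{24} + \frac{s}{6}$ ($w{\left(s \right)} = \frac{\left(\left(\frac{2}{3} + \frac{s}{3}\right) + \left(-1 + 2 \cdot 0\right)\right) + s}{8} = \frac{\left(\left(\frac{2}{3} + \frac{s}{3}\right) + \left(-1 + 0\right)\right) + s}{8} = \frac{\left(\left(\frac{2}{3} + \frac{s}{3}\right) - 1\right) + s}{8} = \frac{\left(- \frac{1}{3} + \frac{s}{3}\right) + s}{8} = \frac{- \frac{1}{3} + \frac{4 s}{3}}{8} = - \frac{1}{24} + \frac{s}{6}$)
$\frac{40978 + 43651}{w{\left(159 \right)} + 35416} = \frac{40978 + 43651}{\left(- \frac{1}{24} + \frac{1}{6} \cdot 159\right) + 35416} = \frac{84629}{\left(- \frac{1}{24} + \frac{53}{2}\right) + 35416} = \frac{84629}{\frac{635}{24} + 35416} = \frac{84629}{\frac{850619}{24}} = 84629 \cdot \frac{24}{850619} = \frac{2031096}{850619}$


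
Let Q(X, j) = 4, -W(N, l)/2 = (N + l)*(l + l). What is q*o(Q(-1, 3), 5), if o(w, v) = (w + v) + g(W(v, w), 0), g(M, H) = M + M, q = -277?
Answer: 77283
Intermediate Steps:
W(N, l) = -4*l*(N + l) (W(N, l) = -2*(N + l)*(l + l) = -2*(N + l)*2*l = -4*l*(N + l))
g(M, H) = 2*M
o(w, v) = v + w - 8*w*(v + w) (o(w, v) = (w + v) + 2*(-4*w*(v + w)) = (v + w) - 8*w*(v + w) = v + w - 8*w*(v + w))
q*o(Q(-1, 3), 5) = -277*(5 + 4 - 8*4*(5 + 4)) = -277*(5 + 4 - 8*4*9) = -277*(5 + 4 - 288) = -277*(-279) = 77283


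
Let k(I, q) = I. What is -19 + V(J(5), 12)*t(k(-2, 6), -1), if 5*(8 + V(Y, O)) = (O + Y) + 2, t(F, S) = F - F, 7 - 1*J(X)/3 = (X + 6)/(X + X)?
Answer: -19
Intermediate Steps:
J(X) = 21 - 3*(6 + X)/(2*X) (J(X) = 21 - 3*(X + 6)/(X + X) = 21 - 3*(6 + X)/(2*X))
t(F, S) = 0
V(Y, O) = -38/5 + O/5 + Y/5 (V(Y, O) = -8 + ((O + Y) + 2)/5 = -8 + (2 + O + Y)/5 = -8 + (2/5 + O/5 + Y/5) = -38/5 + O/5 + Y/5)
-19 + V(J(5), 12)*t(k(-2, 6), -1) = -19 + (-38/5 + (1/5)*12 + (39/2 - 9/5)/5)*0 = -19 + (-38/5 + 12/5 + (39/2 - 9*1/5)/5)*0 = -19 + (-38/5 + 12/5 + (39/2 - 9/5)/5)*0 = -19 + (-38/5 + 12/5 + (1/5)*(177/10))*0 = -19 + (-38/5 + 12/5 + 177/50)*0 = -19 - 83/50*0 = -19 + 0 = -19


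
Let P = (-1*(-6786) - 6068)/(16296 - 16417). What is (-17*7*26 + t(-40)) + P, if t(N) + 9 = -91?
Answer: -387192/121 ≈ -3199.9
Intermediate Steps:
t(N) = -100 (t(N) = -9 - 91 = -100)
P = -718/121 (P = (6786 - 6068)/(-121) = 718*(-1/121) = -718/121 ≈ -5.9339)
(-17*7*26 + t(-40)) + P = (-17*7*26 - 100) - 718/121 = (-119*26 - 100) - 718/121 = (-3094 - 100) - 718/121 = -3194 - 718/121 = -387192/121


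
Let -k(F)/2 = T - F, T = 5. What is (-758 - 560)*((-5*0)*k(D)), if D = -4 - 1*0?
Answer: 0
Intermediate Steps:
D = -4 (D = -4 + 0 = -4)
k(F) = -10 + 2*F (k(F) = -2*(5 - F) = -10 + 2*F)
(-758 - 560)*((-5*0)*k(D)) = (-758 - 560)*((-5*0)*(-10 + 2*(-4))) = -0*(-10 - 8) = -0*(-18) = -1318*0 = 0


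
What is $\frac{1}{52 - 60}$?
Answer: $- \frac{1}{8} \approx -0.125$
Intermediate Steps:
$\frac{1}{52 - 60} = \frac{1}{-8} = - \frac{1}{8}$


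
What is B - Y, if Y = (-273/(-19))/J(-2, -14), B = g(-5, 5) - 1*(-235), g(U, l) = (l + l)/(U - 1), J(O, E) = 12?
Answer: 52927/228 ≈ 232.14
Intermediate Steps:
g(U, l) = 2*l/(-1 + U) (g(U, l) = (2*l)/(-1 + U) = 2*l/(-1 + U))
B = 700/3 (B = 2*5/(-1 - 5) - 1*(-235) = 2*5/(-6) + 235 = 2*5*(-1/6) + 235 = -5/3 + 235 = 700/3 ≈ 233.33)
Y = 91/76 (Y = -273/(-19)/12 = -273*(-1/19)*(1/12) = (273/19)*(1/12) = 91/76 ≈ 1.1974)
B - Y = 700/3 - 1*91/76 = 700/3 - 91/76 = 52927/228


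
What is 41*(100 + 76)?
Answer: 7216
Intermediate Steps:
41*(100 + 76) = 41*176 = 7216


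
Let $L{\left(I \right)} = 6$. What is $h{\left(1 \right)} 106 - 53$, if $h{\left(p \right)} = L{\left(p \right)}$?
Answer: $583$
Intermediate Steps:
$h{\left(p \right)} = 6$
$h{\left(1 \right)} 106 - 53 = 6 \cdot 106 - 53 = 636 - 53 = 583$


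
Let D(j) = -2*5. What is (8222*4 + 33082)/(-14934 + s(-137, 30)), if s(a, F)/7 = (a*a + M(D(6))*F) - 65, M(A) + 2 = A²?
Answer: 32985/68287 ≈ 0.48303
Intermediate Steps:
D(j) = -10
M(A) = -2 + A²
s(a, F) = -455 + 7*a² + 686*F (s(a, F) = 7*((a*a + (-2 + (-10)²)*F) - 65) = 7*((a² + (-2 + 100)*F) - 65) = 7*((a² + 98*F) - 65) = 7*(-65 + a² + 98*F) = -455 + 7*a² + 686*F)
(8222*4 + 33082)/(-14934 + s(-137, 30)) = (8222*4 + 33082)/(-14934 + (-455 + 7*(-137)² + 686*30)) = (32888 + 33082)/(-14934 + (-455 + 7*18769 + 20580)) = 65970/(-14934 + (-455 + 131383 + 20580)) = 65970/(-14934 + 151508) = 65970/136574 = 65970*(1/136574) = 32985/68287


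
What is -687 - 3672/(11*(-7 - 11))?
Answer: -7353/11 ≈ -668.45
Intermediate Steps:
-687 - 3672/(11*(-7 - 11)) = -687 - 3672/(11*(-18)) = -687 - 3672/(-198) = -687 - 3672*(-1)/198 = -687 - 1*(-204/11) = -687 + 204/11 = -7353/11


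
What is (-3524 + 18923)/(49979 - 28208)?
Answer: 29/41 ≈ 0.70732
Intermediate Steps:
(-3524 + 18923)/(49979 - 28208) = 15399/21771 = 15399*(1/21771) = 29/41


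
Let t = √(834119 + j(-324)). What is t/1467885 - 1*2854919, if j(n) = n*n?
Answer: -2854919 + √939095/1467885 ≈ -2.8549e+6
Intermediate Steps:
j(n) = n²
t = √939095 (t = √(834119 + (-324)²) = √(834119 + 104976) = √939095 ≈ 969.07)
t/1467885 - 1*2854919 = √939095/1467885 - 1*2854919 = √939095*(1/1467885) - 2854919 = √939095/1467885 - 2854919 = -2854919 + √939095/1467885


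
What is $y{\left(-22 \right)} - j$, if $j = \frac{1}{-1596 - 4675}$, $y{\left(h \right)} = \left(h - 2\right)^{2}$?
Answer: $\frac{3612097}{6271} \approx 576.0$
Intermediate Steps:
$y{\left(h \right)} = \left(-2 + h\right)^{2}$
$j = - \frac{1}{6271}$ ($j = \frac{1}{-6271} = - \frac{1}{6271} \approx -0.00015946$)
$y{\left(-22 \right)} - j = \left(-2 - 22\right)^{2} - - \frac{1}{6271} = \left(-24\right)^{2} + \frac{1}{6271} = 576 + \frac{1}{6271} = \frac{3612097}{6271}$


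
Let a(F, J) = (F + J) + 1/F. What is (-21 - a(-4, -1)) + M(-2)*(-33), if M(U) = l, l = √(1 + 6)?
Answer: -63/4 - 33*√7 ≈ -103.06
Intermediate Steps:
a(F, J) = F + J + 1/F
l = √7 ≈ 2.6458
M(U) = √7
(-21 - a(-4, -1)) + M(-2)*(-33) = (-21 - (-4 - 1 + 1/(-4))) + √7*(-33) = (-21 - (-4 - 1 - ¼)) - 33*√7 = (-21 - 1*(-21/4)) - 33*√7 = (-21 + 21/4) - 33*√7 = -63/4 - 33*√7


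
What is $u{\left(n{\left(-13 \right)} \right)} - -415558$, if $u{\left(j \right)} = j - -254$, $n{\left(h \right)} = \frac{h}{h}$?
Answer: $415813$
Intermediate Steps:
$n{\left(h \right)} = 1$
$u{\left(j \right)} = 254 + j$ ($u{\left(j \right)} = j + 254 = 254 + j$)
$u{\left(n{\left(-13 \right)} \right)} - -415558 = \left(254 + 1\right) - -415558 = 255 + 415558 = 415813$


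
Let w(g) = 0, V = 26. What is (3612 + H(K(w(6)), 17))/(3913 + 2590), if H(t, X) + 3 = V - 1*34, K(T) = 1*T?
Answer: 3601/6503 ≈ 0.55374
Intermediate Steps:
K(T) = T
H(t, X) = -11 (H(t, X) = -3 + (26 - 1*34) = -3 + (26 - 34) = -3 - 8 = -11)
(3612 + H(K(w(6)), 17))/(3913 + 2590) = (3612 - 11)/(3913 + 2590) = 3601/6503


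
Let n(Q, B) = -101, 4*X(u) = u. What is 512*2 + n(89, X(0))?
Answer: 923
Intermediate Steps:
X(u) = u/4
512*2 + n(89, X(0)) = 512*2 - 101 = 1024 - 101 = 923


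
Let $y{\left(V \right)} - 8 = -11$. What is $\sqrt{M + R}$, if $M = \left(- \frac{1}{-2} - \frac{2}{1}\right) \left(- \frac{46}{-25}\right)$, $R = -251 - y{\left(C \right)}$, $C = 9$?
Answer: $\frac{i \sqrt{6269}}{5} \approx 15.835 i$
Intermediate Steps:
$y{\left(V \right)} = -3$ ($y{\left(V \right)} = 8 - 11 = -3$)
$R = -248$ ($R = -251 - -3 = -251 + 3 = -248$)
$M = - \frac{69}{25}$ ($M = \left(\left(-1\right) \left(- \frac{1}{2}\right) - 2\right) \left(\left(-46\right) \left(- \frac{1}{25}\right)\right) = \left(\frac{1}{2} - 2\right) \frac{46}{25} = \left(- \frac{3}{2}\right) \frac{46}{25} = - \frac{69}{25} \approx -2.76$)
$\sqrt{M + R} = \sqrt{- \frac{69}{25} - 248} = \sqrt{- \frac{6269}{25}} = \frac{i \sqrt{6269}}{5}$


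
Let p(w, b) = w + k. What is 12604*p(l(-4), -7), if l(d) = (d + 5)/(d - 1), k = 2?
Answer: 113436/5 ≈ 22687.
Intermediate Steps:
l(d) = (5 + d)/(-1 + d)
p(w, b) = 2 + w (p(w, b) = w + 2 = 2 + w)
12604*p(l(-4), -7) = 12604*(2 + (5 - 4)/(-1 - 4)) = 12604*(2 + 1/(-5)) = 12604*(2 - 1/5*1) = 12604*(2 - 1/5) = 12604*(9/5) = 113436/5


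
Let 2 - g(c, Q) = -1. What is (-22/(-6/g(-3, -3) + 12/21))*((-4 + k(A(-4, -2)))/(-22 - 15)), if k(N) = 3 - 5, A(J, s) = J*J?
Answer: 462/185 ≈ 2.4973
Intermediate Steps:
A(J, s) = J²
k(N) = -2
g(c, Q) = 3 (g(c, Q) = 2 - 1*(-1) = 2 + 1 = 3)
(-22/(-6/g(-3, -3) + 12/21))*((-4 + k(A(-4, -2)))/(-22 - 15)) = (-22/(-6/3 + 12/21))*((-4 - 2)/(-22 - 15)) = (-22/(-6*⅓ + 12*(1/21)))*(-6/(-37)) = (-22/(-2 + 4/7))*(-6*(-1/37)) = (-22/(-10/7))*(6/37) = -7/10*(-22)*(6/37) = (77/5)*(6/37) = 462/185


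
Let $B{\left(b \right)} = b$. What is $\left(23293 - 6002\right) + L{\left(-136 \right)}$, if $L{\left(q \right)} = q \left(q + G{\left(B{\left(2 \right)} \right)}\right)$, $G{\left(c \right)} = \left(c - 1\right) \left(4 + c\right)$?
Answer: $34971$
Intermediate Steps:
$G{\left(c \right)} = \left(-1 + c\right) \left(4 + c\right)$
$L{\left(q \right)} = q \left(6 + q\right)$ ($L{\left(q \right)} = q \left(q + \left(-4 + 2^{2} + 3 \cdot 2\right)\right) = q \left(q + \left(-4 + 4 + 6\right)\right) = q \left(q + 6\right) = q \left(6 + q\right)$)
$\left(23293 - 6002\right) + L{\left(-136 \right)} = \left(23293 - 6002\right) - 136 \left(6 - 136\right) = 17291 - -17680 = 17291 + 17680 = 34971$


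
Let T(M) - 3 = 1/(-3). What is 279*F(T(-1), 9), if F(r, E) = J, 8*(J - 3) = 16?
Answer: 1395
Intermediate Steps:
T(M) = 8/3 (T(M) = 3 + 1/(-3) = 3 - 1/3 = 8/3)
J = 5 (J = 3 + (1/8)*16 = 3 + 2 = 5)
F(r, E) = 5
279*F(T(-1), 9) = 279*5 = 1395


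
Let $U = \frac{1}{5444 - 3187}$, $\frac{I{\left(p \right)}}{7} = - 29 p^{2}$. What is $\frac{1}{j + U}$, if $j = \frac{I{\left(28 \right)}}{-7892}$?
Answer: $\frac{4453061}{89803489} \approx 0.049587$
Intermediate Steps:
$I{\left(p \right)} = - 203 p^{2}$ ($I{\left(p \right)} = 7 \left(- 29 p^{2}\right) = - 203 p^{2}$)
$j = \frac{39788}{1973}$ ($j = \frac{\left(-203\right) 28^{2}}{-7892} = \left(-203\right) 784 \left(- \frac{1}{7892}\right) = \left(-159152\right) \left(- \frac{1}{7892}\right) = \frac{39788}{1973} \approx 20.166$)
$U = \frac{1}{2257} \approx 0.00044307$
$\frac{1}{j + U} = \frac{1}{\frac{39788}{1973} + \frac{1}{2257}} = \frac{1}{\frac{89803489}{4453061}} = \frac{4453061}{89803489}$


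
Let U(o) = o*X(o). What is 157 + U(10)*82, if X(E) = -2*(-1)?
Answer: 1797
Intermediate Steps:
X(E) = 2
U(o) = 2*o (U(o) = o*2 = 2*o)
157 + U(10)*82 = 157 + (2*10)*82 = 157 + 20*82 = 157 + 1640 = 1797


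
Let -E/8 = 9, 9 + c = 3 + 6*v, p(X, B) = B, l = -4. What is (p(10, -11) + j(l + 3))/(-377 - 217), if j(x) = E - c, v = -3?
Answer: 59/594 ≈ 0.099327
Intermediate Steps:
c = -24 (c = -9 + (3 + 6*(-3)) = -9 + (3 - 18) = -9 - 15 = -24)
E = -72 (E = -8*9 = -72)
j(x) = -48 (j(x) = -72 - 1*(-24) = -72 + 24 = -48)
(p(10, -11) + j(l + 3))/(-377 - 217) = (-11 - 48)/(-377 - 217) = -59/(-594) = -59*(-1/594) = 59/594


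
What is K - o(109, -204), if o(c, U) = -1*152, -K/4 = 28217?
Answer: -112716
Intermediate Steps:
K = -112868 (K = -4*28217 = -112868)
o(c, U) = -152
K - o(109, -204) = -112868 - 1*(-152) = -112868 + 152 = -112716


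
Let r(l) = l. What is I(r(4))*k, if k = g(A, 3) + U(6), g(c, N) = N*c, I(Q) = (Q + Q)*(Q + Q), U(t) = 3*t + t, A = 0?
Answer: 1536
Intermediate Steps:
U(t) = 4*t
I(Q) = 4*Q² (I(Q) = (2*Q)*(2*Q) = 4*Q²)
k = 24 (k = 3*0 + 4*6 = 0 + 24 = 24)
I(r(4))*k = (4*4²)*24 = (4*16)*24 = 64*24 = 1536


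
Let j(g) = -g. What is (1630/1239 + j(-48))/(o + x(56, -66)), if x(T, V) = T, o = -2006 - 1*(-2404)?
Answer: 30551/281253 ≈ 0.10862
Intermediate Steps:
o = 398 (o = -2006 + 2404 = 398)
(1630/1239 + j(-48))/(o + x(56, -66)) = (1630/1239 - 1*(-48))/(398 + 56) = (1630*(1/1239) + 48)/454 = (1630/1239 + 48)*(1/454) = (61102/1239)*(1/454) = 30551/281253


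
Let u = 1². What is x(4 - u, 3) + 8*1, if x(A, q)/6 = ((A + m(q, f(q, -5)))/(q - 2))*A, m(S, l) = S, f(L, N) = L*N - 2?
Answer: 116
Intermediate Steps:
f(L, N) = -2 + L*N
u = 1
x(A, q) = 6*A*(A + q)/(-2 + q) (x(A, q) = 6*(((A + q)/(q - 2))*A) = 6*(((A + q)/(-2 + q))*A) = 6*(A*(A + q)/(-2 + q)) = 6*A*(A + q)/(-2 + q))
x(4 - u, 3) + 8*1 = 6*(4 - 1*1)*((4 - 1*1) + 3)/(-2 + 3) + 8*1 = 6*(4 - 1)*((4 - 1) + 3)/1 + 8 = 6*3*1*(3 + 3) + 8 = 6*3*1*6 + 8 = 108 + 8 = 116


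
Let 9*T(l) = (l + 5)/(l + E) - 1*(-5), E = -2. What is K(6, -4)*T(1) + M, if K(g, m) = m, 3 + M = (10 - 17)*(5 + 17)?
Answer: -1409/9 ≈ -156.56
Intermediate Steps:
M = -157 (M = -3 + (10 - 17)*(5 + 17) = -3 - 7*22 = -3 - 154 = -157)
T(l) = 5/9 + (5 + l)/(9*(-2 + l)) (T(l) = ((l + 5)/(l - 2) - 1*(-5))/9 = ((5 + l)/(-2 + l) + 5)/9 = (5 + (5 + l)/(-2 + l))/9 = 5/9 + (5 + l)/(9*(-2 + l)))
K(6, -4)*T(1) + M = -4*(-5 + 6*1)/(9*(-2 + 1)) - 157 = -4*(-5 + 6)/(9*(-1)) - 157 = -4*(-1)/9 - 157 = -4*(-1/9) - 157 = 4/9 - 157 = -1409/9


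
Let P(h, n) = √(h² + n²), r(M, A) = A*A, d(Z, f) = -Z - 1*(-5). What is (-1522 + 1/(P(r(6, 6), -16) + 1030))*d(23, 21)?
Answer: 2418489939/88279 + 6*√97/88279 ≈ 27396.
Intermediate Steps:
d(Z, f) = 5 - Z (d(Z, f) = -Z + 5 = 5 - Z)
r(M, A) = A²
(-1522 + 1/(P(r(6, 6), -16) + 1030))*d(23, 21) = (-1522 + 1/(√((6²)² + (-16)²) + 1030))*(5 - 1*23) = (-1522 + 1/(√(36² + 256) + 1030))*(5 - 23) = (-1522 + 1/(√(1296 + 256) + 1030))*(-18) = (-1522 + 1/(√1552 + 1030))*(-18) = (-1522 + 1/(4*√97 + 1030))*(-18) = (-1522 + 1/(1030 + 4*√97))*(-18) = 27396 - 18/(1030 + 4*√97)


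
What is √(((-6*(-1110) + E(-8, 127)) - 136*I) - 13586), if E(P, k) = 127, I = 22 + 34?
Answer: 31*I*√15 ≈ 120.06*I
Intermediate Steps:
I = 56
√(((-6*(-1110) + E(-8, 127)) - 136*I) - 13586) = √(((-6*(-1110) + 127) - 136*56) - 13586) = √(((6660 + 127) - 7616) - 13586) = √((6787 - 7616) - 13586) = √(-829 - 13586) = √(-14415) = 31*I*√15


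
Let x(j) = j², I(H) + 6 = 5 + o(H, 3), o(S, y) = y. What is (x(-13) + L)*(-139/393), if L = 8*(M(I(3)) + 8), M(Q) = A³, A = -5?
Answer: 106613/393 ≈ 271.28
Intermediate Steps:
I(H) = 2 (I(H) = -6 + (5 + 3) = -6 + 8 = 2)
M(Q) = -125 (M(Q) = (-5)³ = -125)
L = -936 (L = 8*(-125 + 8) = 8*(-117) = -936)
(x(-13) + L)*(-139/393) = ((-13)² - 936)*(-139/393) = (169 - 936)*(-139*1/393) = -767*(-139/393) = 106613/393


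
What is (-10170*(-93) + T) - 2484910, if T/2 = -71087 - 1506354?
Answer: -4693982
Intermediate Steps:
T = -3154882 (T = 2*(-71087 - 1506354) = 2*(-1577441) = -3154882)
(-10170*(-93) + T) - 2484910 = (-10170*(-93) - 3154882) - 2484910 = (945810 - 3154882) - 2484910 = -2209072 - 2484910 = -4693982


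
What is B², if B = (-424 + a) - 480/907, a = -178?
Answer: 298655692036/822649 ≈ 3.6304e+5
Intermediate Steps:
B = -546494/907 (B = (-424 - 178) - 480/907 = -602 - 480*1/907 = -602 - 480/907 = -546494/907 ≈ -602.53)
B² = (-546494/907)² = 298655692036/822649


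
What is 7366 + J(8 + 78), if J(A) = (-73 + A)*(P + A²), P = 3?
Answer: 103553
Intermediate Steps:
J(A) = (-73 + A)*(3 + A²)
7366 + J(8 + 78) = 7366 + (-219 + (8 + 78)³ - 73*(8 + 78)² + 3*(8 + 78)) = 7366 + (-219 + 86³ - 73*86² + 3*86) = 7366 + (-219 + 636056 - 73*7396 + 258) = 7366 + (-219 + 636056 - 539908 + 258) = 7366 + 96187 = 103553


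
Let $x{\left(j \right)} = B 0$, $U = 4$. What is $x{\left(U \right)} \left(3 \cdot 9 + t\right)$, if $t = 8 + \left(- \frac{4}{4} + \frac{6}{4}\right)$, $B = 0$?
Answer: $0$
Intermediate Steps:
$x{\left(j \right)} = 0$ ($x{\left(j \right)} = 0 \cdot 0 = 0$)
$t = \frac{17}{2}$ ($t = 8 + \left(\left(-4\right) \frac{1}{4} + 6 \cdot \frac{1}{4}\right) = 8 + \left(-1 + \frac{3}{2}\right) = 8 + \frac{1}{2} = \frac{17}{2} \approx 8.5$)
$x{\left(U \right)} \left(3 \cdot 9 + t\right) = 0 \left(3 \cdot 9 + \frac{17}{2}\right) = 0 \left(27 + \frac{17}{2}\right) = 0 \cdot \frac{71}{2} = 0$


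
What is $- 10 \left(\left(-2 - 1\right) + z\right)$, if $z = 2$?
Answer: $10$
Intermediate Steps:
$- 10 \left(\left(-2 - 1\right) + z\right) = - 10 \left(\left(-2 - 1\right) + 2\right) = - 10 \left(-3 + 2\right) = \left(-10\right) \left(-1\right) = 10$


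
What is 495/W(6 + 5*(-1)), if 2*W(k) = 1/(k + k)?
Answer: 1980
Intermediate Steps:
W(k) = 1/(4*k) (W(k) = 1/(2*(k + k)) = 1/(2*((2*k))) = (1/(2*k))/2 = 1/(4*k))
495/W(6 + 5*(-1)) = 495/((1/(4*(6 + 5*(-1))))) = 495/((1/(4*(6 - 5)))) = 495/(((1/4)/1)) = 495/(((1/4)*1)) = 495/(1/4) = 495*4 = 1980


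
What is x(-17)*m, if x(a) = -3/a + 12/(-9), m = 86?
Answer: -5074/51 ≈ -99.490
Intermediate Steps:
x(a) = -4/3 - 3/a (x(a) = -3/a + 12*(-⅑) = -3/a - 4/3 = -4/3 - 3/a)
x(-17)*m = (-4/3 - 3/(-17))*86 = (-4/3 - 3*(-1/17))*86 = (-4/3 + 3/17)*86 = -59/51*86 = -5074/51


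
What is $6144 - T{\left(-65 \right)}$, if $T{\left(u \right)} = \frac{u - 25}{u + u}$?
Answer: $\frac{79863}{13} \approx 6143.3$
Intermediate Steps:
$T{\left(u \right)} = \frac{-25 + u}{2 u}$
$6144 - T{\left(-65 \right)} = 6144 - \frac{-25 - 65}{2 \left(-65\right)} = 6144 - \frac{1}{2} \left(- \frac{1}{65}\right) \left(-90\right) = 6144 - \frac{9}{13} = \frac{79863}{13}$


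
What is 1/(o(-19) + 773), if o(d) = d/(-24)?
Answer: 24/18571 ≈ 0.0012923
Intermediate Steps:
o(d) = -d/24 (o(d) = d*(-1/24) = -d/24)
1/(o(-19) + 773) = 1/(-1/24*(-19) + 773) = 1/(19/24 + 773) = 1/(18571/24) = 24/18571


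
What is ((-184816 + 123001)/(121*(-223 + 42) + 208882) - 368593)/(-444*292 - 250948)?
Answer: 5743329129/5930351723 ≈ 0.96846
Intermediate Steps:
((-184816 + 123001)/(121*(-223 + 42) + 208882) - 368593)/(-444*292 - 250948) = (-61815/(121*(-181) + 208882) - 368593)/(-129648 - 250948) = (-61815/(-21901 + 208882) - 368593)/(-380596) = (-61815/186981 - 368593)*(-1/380596) = (-61815*1/186981 - 368593)*(-1/380596) = (-20605/62327 - 368593)*(-1/380596) = -22973316516/62327*(-1/380596) = 5743329129/5930351723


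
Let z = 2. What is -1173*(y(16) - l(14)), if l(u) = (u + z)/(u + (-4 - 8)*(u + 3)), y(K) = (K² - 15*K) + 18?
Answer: -3798174/95 ≈ -39981.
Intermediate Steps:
y(K) = 18 + K² - 15*K
l(u) = (2 + u)/(-36 - 11*u) (l(u) = (u + 2)/(u + (-4 - 8)*(u + 3)) = (2 + u)/(u - 12*(3 + u)) = (2 + u)/(u + (-36 - 12*u)) = (2 + u)/(-36 - 11*u))
-1173*(y(16) - l(14)) = -1173*((18 + 16² - 15*16) - (-2 - 1*14)/(36 + 11*14)) = -1173*((18 + 256 - 240) - (-2 - 14)/(36 + 154)) = -1173*(34 - (-16)/190) = -1173*(34 - 1*(-8/95)) = -1173*(34 + 8/95) = -1173*3238/95 = -3798174/95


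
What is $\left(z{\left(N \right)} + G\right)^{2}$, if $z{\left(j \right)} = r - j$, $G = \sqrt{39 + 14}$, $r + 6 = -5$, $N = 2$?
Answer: $\left(13 - \sqrt{53}\right)^{2} \approx 32.717$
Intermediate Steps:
$r = -11$ ($r = -6 - 5 = -11$)
$G = \sqrt{53} \approx 7.2801$
$z{\left(j \right)} = -11 - j$
$\left(z{\left(N \right)} + G\right)^{2} = \left(\left(-11 - 2\right) + \sqrt{53}\right)^{2} = \left(-13 + \sqrt{53}\right)^{2}$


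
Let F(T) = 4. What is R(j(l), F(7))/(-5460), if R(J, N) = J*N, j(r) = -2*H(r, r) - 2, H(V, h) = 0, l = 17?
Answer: 2/1365 ≈ 0.0014652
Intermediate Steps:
j(r) = -2 (j(r) = -2*0 - 2 = 0 - 2 = -2)
R(j(l), F(7))/(-5460) = -2*4/(-5460) = -8*(-1/5460) = 2/1365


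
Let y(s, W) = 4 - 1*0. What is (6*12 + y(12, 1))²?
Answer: 5776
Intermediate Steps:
y(s, W) = 4 (y(s, W) = 4 + 0 = 4)
(6*12 + y(12, 1))² = (6*12 + 4)² = (72 + 4)² = 76² = 5776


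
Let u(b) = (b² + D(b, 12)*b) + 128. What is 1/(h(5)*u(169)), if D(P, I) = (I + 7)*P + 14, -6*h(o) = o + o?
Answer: -1/956190 ≈ -1.0458e-6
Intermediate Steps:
h(o) = -o/3 (h(o) = -(o + o)/6 = -o/3)
D(P, I) = 14 + P*(7 + I) (D(P, I) = (7 + I)*P + 14 = P*(7 + I) + 14 = 14 + P*(7 + I))
u(b) = 128 + b² + b*(14 + 19*b) (u(b) = (b² + (14 + 7*b + 12*b)*b) + 128 = (b² + (14 + 19*b)*b) + 128 = (b² + b*(14 + 19*b)) + 128 = 128 + b² + b*(14 + 19*b))
1/(h(5)*u(169)) = 1/(((-⅓*5))*(128 + 14*169 + 20*169²)) = 1/((-5/3)*(128 + 2366 + 20*28561)) = -3/(5*(128 + 2366 + 571220)) = -⅗/573714 = -⅗*1/573714 = -1/956190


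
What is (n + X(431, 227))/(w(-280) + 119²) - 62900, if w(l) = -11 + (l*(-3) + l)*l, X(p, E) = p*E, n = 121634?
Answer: -2990968157/47550 ≈ -62902.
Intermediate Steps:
X(p, E) = E*p
w(l) = -11 - 2*l² (w(l) = -11 + (-3*l + l)*l = -11 + (-2*l)*l = -11 - 2*l²)
(n + X(431, 227))/(w(-280) + 119²) - 62900 = (121634 + 227*431)/((-11 - 2*(-280)²) + 119²) - 62900 = (121634 + 97837)/((-11 - 2*78400) + 14161) - 62900 = 219471/((-11 - 156800) + 14161) - 62900 = 219471/(-156811 + 14161) - 62900 = 219471/(-142650) - 62900 = 219471*(-1/142650) - 62900 = -73157/47550 - 62900 = -2990968157/47550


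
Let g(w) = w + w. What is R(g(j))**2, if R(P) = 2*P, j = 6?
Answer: 576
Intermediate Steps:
g(w) = 2*w
R(g(j))**2 = (2*(2*6))**2 = (2*12)**2 = 24**2 = 576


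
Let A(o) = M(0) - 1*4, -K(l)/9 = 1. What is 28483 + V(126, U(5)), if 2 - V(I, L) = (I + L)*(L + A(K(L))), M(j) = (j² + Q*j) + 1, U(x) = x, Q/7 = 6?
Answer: 28223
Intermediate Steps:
Q = 42 (Q = 7*6 = 42)
K(l) = -9 (K(l) = -9*1 = -9)
M(j) = 1 + j² + 42*j (M(j) = (j² + 42*j) + 1 = 1 + j² + 42*j)
A(o) = -3 (A(o) = (1 + 0² + 42*0) - 1*4 = (1 + 0 + 0) - 4 = 1 - 4 = -3)
V(I, L) = 2 - (-3 + L)*(I + L) (V(I, L) = 2 - (I + L)*(L - 3) = 2 - (I + L)*(-3 + L) = 2 - (-3 + L)*(I + L))
28483 + V(126, U(5)) = 28483 + (2 - 1*5² + 3*126 + 3*5 - 1*126*5) = 28483 + (2 - 1*25 + 378 + 15 - 630) = 28483 + (2 - 25 + 378 + 15 - 630) = 28483 - 260 = 28223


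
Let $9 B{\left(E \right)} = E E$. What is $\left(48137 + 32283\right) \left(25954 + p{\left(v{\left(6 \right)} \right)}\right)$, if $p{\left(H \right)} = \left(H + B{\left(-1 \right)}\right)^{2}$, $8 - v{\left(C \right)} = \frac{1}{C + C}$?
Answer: $\frac{677938690025}{324} \approx 2.0924 \cdot 10^{9}$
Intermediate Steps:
$B{\left(E \right)} = \frac{E^{2}}{9}$ ($B{\left(E \right)} = \frac{E E}{9} = \frac{E^{2}}{9}$)
$v{\left(C \right)} = 8 - \frac{1}{2 C}$ ($v{\left(C \right)} = 8 - \frac{1}{C + C} = 8 - \frac{1}{2 C}$)
$p{\left(H \right)} = \left(\frac{1}{9} + H\right)^{2}$ ($p{\left(H \right)} = \left(H + \frac{\left(-1\right)^{2}}{9}\right)^{2} = \left(H + \frac{1}{9} \cdot 1\right)^{2} = \left(H + \frac{1}{9}\right)^{2} = \left(\frac{1}{9} + H\right)^{2}$)
$\left(48137 + 32283\right) \left(25954 + p{\left(v{\left(6 \right)} \right)}\right) = \left(48137 + 32283\right) \left(25954 + \frac{\left(1 + 9 \left(8 - \frac{1}{2 \cdot 6}\right)\right)^{2}}{81}\right) = 80420 \left(25954 + \frac{\left(1 + 9 \left(8 - \frac{1}{12}\right)\right)^{2}}{81}\right) = 80420 \left(25954 + \frac{\left(1 + 9 \cdot \frac{95}{12}\right)^{2}}{81}\right) = 80420 \left(25954 + \frac{\left(1 + \frac{285}{4}\right)^{2}}{81}\right) = 80420 \left(25954 + \frac{\left(\frac{289}{4}\right)^{2}}{81}\right) = 80420 \left(25954 + \frac{1}{81} \cdot \frac{83521}{16}\right) = 80420 \left(25954 + \frac{83521}{1296}\right) = 80420 \cdot \frac{33719905}{1296} = \frac{677938690025}{324}$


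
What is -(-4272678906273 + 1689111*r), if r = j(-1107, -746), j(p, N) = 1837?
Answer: 4269576009366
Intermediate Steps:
r = 1837
-(-4272678906273 + 1689111*r) = -1689111/(1/(-2529543 + 1837)) = -1689111/(1/(-2527706)) = -1689111/(-1/2527706) = -1689111*(-2527706) = 4269576009366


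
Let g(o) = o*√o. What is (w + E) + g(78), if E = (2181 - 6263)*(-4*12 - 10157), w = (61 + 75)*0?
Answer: 41656810 + 78*√78 ≈ 4.1657e+7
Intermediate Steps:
w = 0 (w = 136*0 = 0)
E = 41656810 (E = -4082*(-48 - 10157) = -4082*(-10205) = 41656810)
g(o) = o^(3/2)
(w + E) + g(78) = (0 + 41656810) + 78^(3/2) = 41656810 + 78*√78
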